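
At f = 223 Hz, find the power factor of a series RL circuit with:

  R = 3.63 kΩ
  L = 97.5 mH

Step 1 — Angular frequency: ω = 2π·f = 2π·223 = 1401 rad/s.
Step 2 — Component impedances:
  R: Z = R = 3630 Ω
  L: Z = jωL = j·1401·0.0975 = 0 + j136.6 Ω
Step 3 — Series combination: Z_total = R + L = 3630 + j136.6 Ω = 3633∠2.2° Ω.
Step 4 — Power factor: PF = cos(φ) = Re(Z)/|Z| = 3630/3632.6 = 0.9993.
Step 5 — Type: Im(Z) = 136.6 ⇒ lagging (phase φ = 2.2°).

PF = 0.9993 (lagging, φ = 2.2°)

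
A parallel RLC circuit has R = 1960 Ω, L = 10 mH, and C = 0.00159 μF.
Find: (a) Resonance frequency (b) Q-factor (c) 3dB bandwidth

Step 1 — Resonance: ω₀ = 1/√(LC) = 1/√(0.01·1.59e-09) = 2.508e+05 rad/s.
Step 2 — f₀ = ω₀/(2π) = 3.991e+04 Hz.
Step 3 — Parallel Q: Q = R/(ω₀L) = 1960/(2.508e+05·0.01) = 0.7815.
Step 4 — Bandwidth: Δω = ω₀/Q = 3.209e+05 rad/s; BW = Δω/(2π) = 5.107e+04 Hz.

(a) f₀ = 3.991e+04 Hz  (b) Q = 0.7815  (c) BW = 5.107e+04 Hz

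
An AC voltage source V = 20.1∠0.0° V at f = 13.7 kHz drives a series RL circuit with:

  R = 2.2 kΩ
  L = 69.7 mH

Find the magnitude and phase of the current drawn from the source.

Step 1 — Angular frequency: ω = 2π·f = 2π·1.37e+04 = 8.608e+04 rad/s.
Step 2 — Component impedances:
  R: Z = R = 2200 Ω
  L: Z = jωL = j·8.608e+04·0.0697 = 0 + j6000 Ω
Step 3 — Series combination: Z_total = R + L = 2200 + j6000 Ω = 6390∠69.9° Ω.
Step 4 — Source phasor: V = 20.1∠0.0° V = 20.1 V.
Step 5 — Ohm's law: I = V / Z_total = (20.1) / (2200 + j6000) = 0.001083 - j0.002953 A.
Step 6 — Convert to polar: |I| = 0.003145 A, ∠I = -69.9°.

I = 0.003145∠-69.9° A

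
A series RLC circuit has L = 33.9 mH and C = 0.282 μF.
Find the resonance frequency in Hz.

Step 1 — Resonance condition Im(Z)=0 gives ω₀ = 1/√(LC).
Step 2 — ω₀ = 1/√(0.0339·2.82e-07) = 1.023e+04 rad/s.
Step 3 — f₀ = ω₀/(2π) = 1628 Hz.

f₀ = 1628 Hz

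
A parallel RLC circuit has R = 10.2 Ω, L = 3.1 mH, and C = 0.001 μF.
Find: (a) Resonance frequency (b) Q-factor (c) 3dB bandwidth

Step 1 — Resonance: ω₀ = 1/√(LC) = 1/√(0.0031·1e-09) = 5.68e+05 rad/s.
Step 2 — f₀ = ω₀/(2π) = 9.039e+04 Hz.
Step 3 — Parallel Q: Q = R/(ω₀L) = 10.2/(5.68e+05·0.0031) = 0.005793.
Step 4 — Bandwidth: Δω = ω₀/Q = 9.804e+07 rad/s; BW = Δω/(2π) = 1.56e+07 Hz.

(a) f₀ = 9.039e+04 Hz  (b) Q = 0.005793  (c) BW = 1.56e+07 Hz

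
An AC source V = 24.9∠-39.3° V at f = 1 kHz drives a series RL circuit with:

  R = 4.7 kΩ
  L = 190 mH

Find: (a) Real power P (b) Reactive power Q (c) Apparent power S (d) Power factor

Step 1 — Angular frequency: ω = 2π·f = 2π·1000 = 6283 rad/s.
Step 2 — Component impedances:
  R: Z = R = 4700 Ω
  L: Z = jωL = j·6283·0.19 = 0 + j1194 Ω
Step 3 — Series combination: Z_total = R + L = 4700 + j1194 Ω = 4849∠14.3° Ω.
Step 4 — Source phasor: V = 24.9∠-39.3° V = 19.27 - j15.77 V.
Step 5 — Current: I = V / Z = 0.003051 - j0.00413 A = 0.005135∠-53.6° A.
Step 6 — Complex power: S = V·I* = 0.1239 + j0.03148 VA.
Step 7 — Real power: P = Re(S) = 0.1239 W.
Step 8 — Reactive power: Q = Im(S) = 0.03148 VAR.
Step 9 — Apparent power: |S| = 0.1279 VA.
Step 10 — Power factor: PF = P/|S| = 0.9692 (lagging).

(a) P = 0.1239 W  (b) Q = 0.03148 VAR  (c) S = 0.1279 VA  (d) PF = 0.9692 (lagging)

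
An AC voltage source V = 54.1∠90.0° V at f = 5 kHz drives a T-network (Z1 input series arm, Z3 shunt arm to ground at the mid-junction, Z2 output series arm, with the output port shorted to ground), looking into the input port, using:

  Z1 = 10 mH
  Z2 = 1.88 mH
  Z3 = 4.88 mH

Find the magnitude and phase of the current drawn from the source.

Step 1 — Angular frequency: ω = 2π·f = 2π·5000 = 3.142e+04 rad/s.
Step 2 — Component impedances:
  Z1: Z = jωL = j·3.142e+04·0.01 = 0 + j314.2 Ω
  Z2: Z = jωL = j·3.142e+04·0.00188 = 0 + j59.06 Ω
  Z3: Z = jωL = j·3.142e+04·0.00488 = 0 + j153.3 Ω
Step 3 — With the output port shorted to ground, the output series arm Z2 runs from the junction to ground; the shunt arm Z3 also runs from the junction to ground. They appear in parallel: Z3 || Z2 = 0 + j42.64 Ω.
Step 4 — Series with input arm Z1: Z_in = Z1 + (Z3 || Z2) = 0 + j356.8 Ω = 356.8∠90.0° Ω.
Step 5 — Source phasor: V = 54.1∠90.0° V = 0 + j54.1 V.
Step 6 — Ohm's law: I = V / Z_total = (0 + j54.1) / (0 + j356.8) = 0.1516 A.
Step 7 — Convert to polar: |I| = 0.1516 A, ∠I = -0.0°.

I = 0.1516∠-0.0° A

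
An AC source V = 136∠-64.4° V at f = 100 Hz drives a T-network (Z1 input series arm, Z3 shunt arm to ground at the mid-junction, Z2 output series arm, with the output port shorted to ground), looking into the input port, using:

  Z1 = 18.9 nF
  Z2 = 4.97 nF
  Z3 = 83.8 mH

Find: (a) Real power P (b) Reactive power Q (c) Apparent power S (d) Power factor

Step 1 — Angular frequency: ω = 2π·f = 2π·100 = 628.3 rad/s.
Step 2 — Component impedances:
  Z1: Z = 1/(jωC) = -j/(ω·C) = 0 - j8.421e+04 Ω
  Z2: Z = 1/(jωC) = -j/(ω·C) = 0 - j3.202e+05 Ω
  Z3: Z = jωL = j·628.3·0.0838 = 0 + j52.65 Ω
Step 3 — With the output port shorted to ground, the output series arm Z2 runs from the junction to ground; the shunt arm Z3 also runs from the junction to ground. They appear in parallel: Z3 || Z2 = 0 + j52.66 Ω.
Step 4 — Series with input arm Z1: Z_in = Z1 + (Z3 || Z2) = 0 - j8.416e+04 Ω = 8.416e+04∠-90.0° Ω.
Step 5 — Source phasor: V = 136∠-64.4° V = 58.76 - j122.6 V.
Step 6 — Current: I = V / Z = 0.001457 + j0.0006983 A = 0.001616∠25.6° A.
Step 7 — Complex power: S = V·I* = 0 - j0.2198 VA.
Step 8 — Real power: P = Re(S) = 0 W.
Step 9 — Reactive power: Q = Im(S) = -0.2198 VAR.
Step 10 — Apparent power: |S| = 0.2198 VA.
Step 11 — Power factor: PF = P/|S| = 0 (leading).

(a) P = 0 W  (b) Q = -0.2198 VAR  (c) S = 0.2198 VA  (d) PF = 0 (leading)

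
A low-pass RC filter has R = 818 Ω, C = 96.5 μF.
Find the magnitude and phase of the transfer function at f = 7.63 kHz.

Step 1 — Angular frequency: ω = 2π·7630 = 4.794e+04 rad/s.
Step 2 — Transfer function: H(jω) = 1/(1 + jωRC).
Step 3 — Denominator: 1 + jωRC = 1 + j·4.794e+04·818·9.65e-05 = 1 + j3784.
Step 4 — H = 6.983e-08 - j0.0002642.
Step 5 — Magnitude: |H| = 0.0002642 (-71.6 dB); phase: φ = -90.0°.

|H| = 0.0002642 (-71.6 dB), φ = -90.0°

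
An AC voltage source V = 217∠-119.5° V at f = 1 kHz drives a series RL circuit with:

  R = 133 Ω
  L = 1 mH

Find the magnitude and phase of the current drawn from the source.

Step 1 — Angular frequency: ω = 2π·f = 2π·1000 = 6283 rad/s.
Step 2 — Component impedances:
  R: Z = R = 133 Ω
  L: Z = jωL = j·6283·0.001 = 0 + j6.283 Ω
Step 3 — Series combination: Z_total = R + L = 133 + j6.283 Ω = 133.1∠2.7° Ω.
Step 4 — Source phasor: V = 217∠-119.5° V = -106.9 - j188.9 V.
Step 5 — Ohm's law: I = V / Z_total = (-106.9 - j188.9) / (133 + j6.283) = -0.8686 - j1.379 A.
Step 6 — Convert to polar: |I| = 1.63 A, ∠I = -122.2°.

I = 1.63∠-122.2° A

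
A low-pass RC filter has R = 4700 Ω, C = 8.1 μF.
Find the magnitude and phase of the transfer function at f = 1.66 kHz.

Step 1 — Angular frequency: ω = 2π·1660 = 1.043e+04 rad/s.
Step 2 — Transfer function: H(jω) = 1/(1 + jωRC).
Step 3 — Denominator: 1 + jωRC = 1 + j·1.043e+04·4700·8.1e-06 = 1 + j397.1.
Step 4 — H = 6.342e-06 - j0.002518.
Step 5 — Magnitude: |H| = 0.002518 (-52.0 dB); phase: φ = -89.9°.

|H| = 0.002518 (-52.0 dB), φ = -89.9°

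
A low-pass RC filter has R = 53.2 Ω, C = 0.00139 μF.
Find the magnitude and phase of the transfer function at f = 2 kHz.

Step 1 — Angular frequency: ω = 2π·2000 = 1.257e+04 rad/s.
Step 2 — Transfer function: H(jω) = 1/(1 + jωRC).
Step 3 — Denominator: 1 + jωRC = 1 + j·1.257e+04·53.2·1.39e-09 = 1 + j0.0009293.
Step 4 — H = 1 - j0.0009293.
Step 5 — Magnitude: |H| = 1 (-0.0 dB); phase: φ = -0.1°.

|H| = 1 (-0.0 dB), φ = -0.1°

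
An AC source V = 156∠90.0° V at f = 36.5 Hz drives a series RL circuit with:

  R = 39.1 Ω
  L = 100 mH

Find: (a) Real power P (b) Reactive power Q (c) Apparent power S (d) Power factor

Step 1 — Angular frequency: ω = 2π·f = 2π·36.5 = 229.3 rad/s.
Step 2 — Component impedances:
  R: Z = R = 39.1 Ω
  L: Z = jωL = j·229.3·0.1 = 0 + j22.93 Ω
Step 3 — Series combination: Z_total = R + L = 39.1 + j22.93 Ω = 45.33∠30.4° Ω.
Step 4 — Source phasor: V = 156∠90.0° V = 0 + j156 V.
Step 5 — Current: I = V / Z = 1.741 + j2.969 A = 3.441∠59.6° A.
Step 6 — Complex power: S = V·I* = 463.1 + j271.6 VA.
Step 7 — Real power: P = Re(S) = 463.1 W.
Step 8 — Reactive power: Q = Im(S) = 271.6 VAR.
Step 9 — Apparent power: |S| = 536.9 VA.
Step 10 — Power factor: PF = P/|S| = 0.8626 (lagging).

(a) P = 463.1 W  (b) Q = 271.6 VAR  (c) S = 536.9 VA  (d) PF = 0.8626 (lagging)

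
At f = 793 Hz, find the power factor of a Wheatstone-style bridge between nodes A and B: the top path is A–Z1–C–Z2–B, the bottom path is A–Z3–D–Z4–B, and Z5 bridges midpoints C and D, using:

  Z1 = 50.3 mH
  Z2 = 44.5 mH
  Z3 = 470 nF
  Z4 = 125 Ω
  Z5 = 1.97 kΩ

Step 1 — Angular frequency: ω = 2π·f = 2π·793 = 4983 rad/s.
Step 2 — Component impedances:
  Z1: Z = jωL = j·4983·0.0503 = 0 + j250.6 Ω
  Z2: Z = jωL = j·4983·0.0445 = 0 + j221.7 Ω
  Z3: Z = 1/(jωC) = -j/(ω·C) = 0 - j427 Ω
  Z4: Z = R = 125 Ω
  Z5: Z = R = 1970 Ω
Step 3 — Bridge requires nodal analysis (the Z5 bridge couples midpoints C and D, so the two paths cannot be reduced to a simple series/parallel combination). Setting node B to ground and injecting 1 A at node A, the 3-node admittance system at A, C, D solves to V_A = Z_AB = 1489 + j139.8 Ω = 1496∠5.4° Ω.
Step 4 — Power factor: PF = cos(φ) = Re(Z)/|Z| = 1489.4/1496 = 0.9956.
Step 5 — Type: Im(Z) = 139.8 ⇒ lagging (phase φ = 5.4°).

PF = 0.9956 (lagging, φ = 5.4°)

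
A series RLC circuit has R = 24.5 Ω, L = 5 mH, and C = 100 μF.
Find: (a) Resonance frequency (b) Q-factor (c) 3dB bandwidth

Step 1 — Resonance condition Im(Z)=0 gives ω₀ = 1/√(LC).
Step 2 — ω₀ = 1/√(0.005·0.0001) = 1414 rad/s.
Step 3 — f₀ = ω₀/(2π) = 225.1 Hz.
Step 4 — Series Q: Q = ω₀L/R = 1414·0.005/24.5 = 0.2886.
Step 5 — 3dB bandwidth: Δω = ω₀/Q = 4900 rad/s; BW = Δω/(2π) = 779.9 Hz.

(a) f₀ = 225.1 Hz  (b) Q = 0.2886  (c) BW = 779.9 Hz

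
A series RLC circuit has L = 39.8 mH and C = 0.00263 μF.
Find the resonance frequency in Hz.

Step 1 — Resonance condition Im(Z)=0 gives ω₀ = 1/√(LC).
Step 2 — ω₀ = 1/√(0.0398·2.63e-09) = 9.774e+04 rad/s.
Step 3 — f₀ = ω₀/(2π) = 1.556e+04 Hz.

f₀ = 1.556e+04 Hz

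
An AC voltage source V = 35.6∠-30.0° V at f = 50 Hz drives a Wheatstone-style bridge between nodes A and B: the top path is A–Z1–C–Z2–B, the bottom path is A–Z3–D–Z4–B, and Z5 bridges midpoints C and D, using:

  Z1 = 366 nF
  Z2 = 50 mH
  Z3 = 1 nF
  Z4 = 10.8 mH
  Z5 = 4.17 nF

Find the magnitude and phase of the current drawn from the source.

Step 1 — Angular frequency: ω = 2π·f = 2π·50 = 314.2 rad/s.
Step 2 — Component impedances:
  Z1: Z = 1/(jωC) = -j/(ω·C) = 0 - j8697 Ω
  Z2: Z = jωL = j·314.2·0.05 = 0 + j15.71 Ω
  Z3: Z = 1/(jωC) = -j/(ω·C) = 0 - j3.183e+06 Ω
  Z4: Z = jωL = j·314.2·0.0108 = 0 + j3.393 Ω
  Z5: Z = 1/(jωC) = -j/(ω·C) = 0 - j7.633e+05 Ω
Step 3 — Bridge requires nodal analysis (the Z5 bridge couples midpoints C and D, so the two paths cannot be reduced to a simple series/parallel combination). Setting node B to ground and injecting 1 A at node A, the 3-node admittance system at A, C, D solves to V_A = Z_AB = 0 - j8658 Ω = 8658∠-90.0° Ω.
Step 4 — Source phasor: V = 35.6∠-30.0° V = 30.83 - j17.8 V.
Step 5 — Ohm's law: I = V / Z_total = (30.83 - j17.8) / (0 - j8658) = 0.002056 + j0.003561 A.
Step 6 — Convert to polar: |I| = 0.004112 A, ∠I = 60.0°.

I = 0.004112∠60.0° A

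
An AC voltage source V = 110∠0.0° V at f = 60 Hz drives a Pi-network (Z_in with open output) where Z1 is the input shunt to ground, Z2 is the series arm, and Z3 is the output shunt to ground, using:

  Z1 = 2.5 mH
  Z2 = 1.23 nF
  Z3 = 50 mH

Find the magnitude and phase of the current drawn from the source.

Step 1 — Angular frequency: ω = 2π·f = 2π·60 = 377 rad/s.
Step 2 — Component impedances:
  Z1: Z = jωL = j·377·0.0025 = 0 + j0.9425 Ω
  Z2: Z = 1/(jωC) = -j/(ω·C) = 0 - j2.157e+06 Ω
  Z3: Z = jωL = j·377·0.05 = 0 + j18.85 Ω
Step 3 — With open output, the series arm Z2 and the output shunt Z3 appear in series to ground: Z2 + Z3 = 0 - j2.157e+06 Ω.
Step 4 — Parallel with input shunt Z1: Z_in = Z1 || (Z2 + Z3) = 0 + j0.9425 Ω = 0.9425∠90.0° Ω.
Step 5 — Source phasor: V = 110∠0.0° V = 110 V.
Step 6 — Ohm's law: I = V / Z_total = (110) / (0 + j0.9425) = 0 - j116.7 A.
Step 7 — Convert to polar: |I| = 116.7 A, ∠I = -90.0°.

I = 116.7∠-90.0° A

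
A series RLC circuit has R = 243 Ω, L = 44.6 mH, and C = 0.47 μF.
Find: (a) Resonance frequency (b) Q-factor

Step 1 — Resonance condition Im(Z)=0 gives ω₀ = 1/√(LC).
Step 2 — ω₀ = 1/√(0.0446·4.7e-07) = 6907 rad/s.
Step 3 — f₀ = ω₀/(2π) = 1099 Hz.
Step 4 — Series Q: Q = ω₀L/R = 6907·0.0446/243 = 1.268.

(a) f₀ = 1099 Hz  (b) Q = 1.268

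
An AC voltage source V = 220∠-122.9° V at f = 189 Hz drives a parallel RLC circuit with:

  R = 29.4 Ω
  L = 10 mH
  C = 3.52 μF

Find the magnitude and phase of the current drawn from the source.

Step 1 — Angular frequency: ω = 2π·f = 2π·189 = 1188 rad/s.
Step 2 — Component impedances:
  R: Z = R = 29.4 Ω
  L: Z = jωL = j·1188·0.01 = 0 + j11.88 Ω
  C: Z = 1/(jωC) = -j/(ω·C) = 0 - j239.2 Ω
Step 3 — Parallel combination: 1/Z_total = 1/R + 1/L + 1/C; Z_total = 4.498 + j10.58 Ω = 11.5∠67.0° Ω.
Step 4 — Source phasor: V = 220∠-122.9° V = -119.5 - j184.7 V.
Step 5 — Ohm's law: I = V / Z_total = (-119.5 - j184.7) / (4.498 + j10.58) = -18.85 + j3.28 A.
Step 6 — Convert to polar: |I| = 19.13 A, ∠I = 170.1°.

I = 19.13∠170.1° A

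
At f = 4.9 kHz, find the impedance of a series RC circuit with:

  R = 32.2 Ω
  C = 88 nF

Step 1 — Angular frequency: ω = 2π·f = 2π·4900 = 3.079e+04 rad/s.
Step 2 — Component impedances:
  R: Z = R = 32.2 Ω
  C: Z = 1/(jωC) = -j/(ω·C) = 0 - j369.1 Ω
Step 3 — Series combination: Z_total = R + C = 32.2 - j369.1 Ω = 370.5∠-85.0° Ω.

Z = 32.2 - j369.1 Ω = 370.5∠-85.0° Ω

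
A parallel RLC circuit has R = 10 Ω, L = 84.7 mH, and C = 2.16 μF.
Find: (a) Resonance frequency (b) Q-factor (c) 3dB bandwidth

Step 1 — Resonance: ω₀ = 1/√(LC) = 1/√(0.0847·2.16e-06) = 2338 rad/s.
Step 2 — f₀ = ω₀/(2π) = 372.1 Hz.
Step 3 — Parallel Q: Q = R/(ω₀L) = 10/(2338·0.0847) = 0.0505.
Step 4 — Bandwidth: Δω = ω₀/Q = 4.63e+04 rad/s; BW = Δω/(2π) = 7368 Hz.

(a) f₀ = 372.1 Hz  (b) Q = 0.0505  (c) BW = 7368 Hz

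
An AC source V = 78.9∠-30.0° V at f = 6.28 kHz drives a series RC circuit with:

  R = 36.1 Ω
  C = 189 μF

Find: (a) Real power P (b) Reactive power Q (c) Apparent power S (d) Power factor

Step 1 — Angular frequency: ω = 2π·f = 2π·6280 = 3.946e+04 rad/s.
Step 2 — Component impedances:
  R: Z = R = 36.1 Ω
  C: Z = 1/(jωC) = -j/(ω·C) = 0 - j0.1341 Ω
Step 3 — Series combination: Z_total = R + C = 36.1 - j0.1341 Ω = 36.1∠-0.2° Ω.
Step 4 — Source phasor: V = 78.9∠-30.0° V = 68.33 - j39.45 V.
Step 5 — Current: I = V / Z = 1.897 - j1.086 A = 2.186∠-29.8° A.
Step 6 — Complex power: S = V·I* = 172.4 - j0.6405 VA.
Step 7 — Real power: P = Re(S) = 172.4 W.
Step 8 — Reactive power: Q = Im(S) = -0.6405 VAR.
Step 9 — Apparent power: |S| = 172.4 VA.
Step 10 — Power factor: PF = P/|S| = 1 (leading).

(a) P = 172.4 W  (b) Q = -0.6405 VAR  (c) S = 172.4 VA  (d) PF = 1 (leading)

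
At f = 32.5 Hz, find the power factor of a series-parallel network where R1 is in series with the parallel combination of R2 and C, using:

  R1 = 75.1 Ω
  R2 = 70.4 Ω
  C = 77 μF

Step 1 — Angular frequency: ω = 2π·f = 2π·32.5 = 204.2 rad/s.
Step 2 — Component impedances:
  R1: Z = R = 75.1 Ω
  R2: Z = R = 70.4 Ω
  C: Z = 1/(jωC) = -j/(ω·C) = 0 - j63.6 Ω
Step 3 — Parallel branch: R2 || C = 1/(1/R2 + 1/C) = 31.64 - j35.02 Ω.
Step 4 — Series with R1: Z_total = R1 + (R2 || C) = 106.7 - j35.02 Ω = 112.3∠-18.2° Ω.
Step 5 — Power factor: PF = cos(φ) = Re(Z)/|Z| = 106.74/112.33 = 0.9502.
Step 6 — Type: Im(Z) = -35.02 ⇒ leading (phase φ = -18.2°).

PF = 0.9502 (leading, φ = -18.2°)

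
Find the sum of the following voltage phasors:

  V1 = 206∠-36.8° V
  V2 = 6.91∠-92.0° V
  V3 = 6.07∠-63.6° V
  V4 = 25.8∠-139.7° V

Step 1 — Convert each phasor to rectangular form:
  V1 = 206·(cos(-36.8°) + j·sin(-36.8°)) = 165 - j123.4 V
  V2 = 6.91·(cos(-92.0°) + j·sin(-92.0°)) = -0.2412 - j6.906 V
  V3 = 6.07·(cos(-63.6°) + j·sin(-63.6°)) = 2.699 - j5.437 V
  V4 = 25.8·(cos(-139.7°) + j·sin(-139.7°)) = -19.68 - j16.69 V
Step 2 — Sum components: V_total = 147.7 - j152.4 V.
Step 3 — Convert to polar: |V_total| = 212.3 V, ∠V_total = -45.9°.

V_total = 212.3∠-45.9° V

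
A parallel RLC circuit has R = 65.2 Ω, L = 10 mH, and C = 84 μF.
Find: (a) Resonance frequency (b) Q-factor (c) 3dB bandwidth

Step 1 — Resonance: ω₀ = 1/√(LC) = 1/√(0.01·8.4e-05) = 1091 rad/s.
Step 2 — f₀ = ω₀/(2π) = 173.7 Hz.
Step 3 — Parallel Q: Q = R/(ω₀L) = 65.2/(1091·0.01) = 5.976.
Step 4 — Bandwidth: Δω = ω₀/Q = 182.6 rad/s; BW = Δω/(2π) = 29.06 Hz.

(a) f₀ = 173.7 Hz  (b) Q = 5.976  (c) BW = 29.06 Hz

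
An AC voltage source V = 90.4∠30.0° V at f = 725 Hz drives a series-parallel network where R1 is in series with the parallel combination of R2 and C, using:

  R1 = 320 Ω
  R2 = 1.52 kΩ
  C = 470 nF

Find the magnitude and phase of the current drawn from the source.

Step 1 — Angular frequency: ω = 2π·f = 2π·725 = 4555 rad/s.
Step 2 — Component impedances:
  R1: Z = R = 320 Ω
  R2: Z = R = 1520 Ω
  C: Z = 1/(jωC) = -j/(ω·C) = 0 - j467.1 Ω
Step 3 — Parallel branch: R2 || C = 1/(1/R2 + 1/C) = 131.1 - j426.8 Ω.
Step 4 — Series with R1: Z_total = R1 + (R2 || C) = 451.1 - j426.8 Ω = 621∠-43.4° Ω.
Step 5 — Source phasor: V = 90.4∠30.0° V = 78.29 + j45.2 V.
Step 6 — Ohm's law: I = V / Z_total = (78.29 + j45.2) / (451.1 - j426.8) = 0.04156 + j0.1395 A.
Step 7 — Convert to polar: |I| = 0.1456 A, ∠I = 73.4°.

I = 0.1456∠73.4° A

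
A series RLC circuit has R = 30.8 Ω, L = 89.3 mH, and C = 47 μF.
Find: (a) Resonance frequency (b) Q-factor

Step 1 — Resonance condition Im(Z)=0 gives ω₀ = 1/√(LC).
Step 2 — ω₀ = 1/√(0.0893·4.7e-05) = 488.1 rad/s.
Step 3 — f₀ = ω₀/(2π) = 77.69 Hz.
Step 4 — Series Q: Q = ω₀L/R = 488.1·0.0893/30.8 = 1.415.

(a) f₀ = 77.69 Hz  (b) Q = 1.415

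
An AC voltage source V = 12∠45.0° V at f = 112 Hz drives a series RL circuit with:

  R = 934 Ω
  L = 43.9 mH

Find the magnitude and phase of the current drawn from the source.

Step 1 — Angular frequency: ω = 2π·f = 2π·112 = 703.7 rad/s.
Step 2 — Component impedances:
  R: Z = R = 934 Ω
  L: Z = jωL = j·703.7·0.0439 = 0 + j30.89 Ω
Step 3 — Series combination: Z_total = R + L = 934 + j30.89 Ω = 934.5∠1.9° Ω.
Step 4 — Source phasor: V = 12∠45.0° V = 8.485 + j8.485 V.
Step 5 — Ohm's law: I = V / Z_total = (8.485 + j8.485) / (934 + j30.89) = 0.009375 + j0.008775 A.
Step 6 — Convert to polar: |I| = 0.01284 A, ∠I = 43.1°.

I = 0.01284∠43.1° A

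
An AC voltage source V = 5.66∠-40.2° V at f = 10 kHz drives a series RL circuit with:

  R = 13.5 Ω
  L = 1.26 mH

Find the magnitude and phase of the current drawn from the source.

Step 1 — Angular frequency: ω = 2π·f = 2π·1e+04 = 6.283e+04 rad/s.
Step 2 — Component impedances:
  R: Z = R = 13.5 Ω
  L: Z = jωL = j·6.283e+04·0.00126 = 0 + j79.17 Ω
Step 3 — Series combination: Z_total = R + L = 13.5 + j79.17 Ω = 80.31∠80.3° Ω.
Step 4 — Source phasor: V = 5.66∠-40.2° V = 4.323 - j3.653 V.
Step 5 — Ohm's law: I = V / Z_total = (4.323 - j3.653) / (13.5 + j79.17) = -0.03579 - j0.06071 A.
Step 6 — Convert to polar: |I| = 0.07048 A, ∠I = -120.5°.

I = 0.07048∠-120.5° A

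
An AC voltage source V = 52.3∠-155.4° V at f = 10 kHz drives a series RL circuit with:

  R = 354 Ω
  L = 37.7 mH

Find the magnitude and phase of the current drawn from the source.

Step 1 — Angular frequency: ω = 2π·f = 2π·1e+04 = 6.283e+04 rad/s.
Step 2 — Component impedances:
  R: Z = R = 354 Ω
  L: Z = jωL = j·6.283e+04·0.0377 = 0 + j2369 Ω
Step 3 — Series combination: Z_total = R + L = 354 + j2369 Ω = 2395∠81.5° Ω.
Step 4 — Source phasor: V = 52.3∠-155.4° V = -47.55 - j21.77 V.
Step 5 — Ohm's law: I = V / Z_total = (-47.55 - j21.77) / (354 + j2369) = -0.01192 + j0.01829 A.
Step 6 — Convert to polar: |I| = 0.02184 A, ∠I = 123.1°.

I = 0.02184∠123.1° A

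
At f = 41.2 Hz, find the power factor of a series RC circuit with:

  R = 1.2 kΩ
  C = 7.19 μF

Step 1 — Angular frequency: ω = 2π·f = 2π·41.2 = 258.9 rad/s.
Step 2 — Component impedances:
  R: Z = R = 1200 Ω
  C: Z = 1/(jωC) = -j/(ω·C) = 0 - j537.3 Ω
Step 3 — Series combination: Z_total = R + C = 1200 - j537.3 Ω = 1315∠-24.1° Ω.
Step 4 — Power factor: PF = cos(φ) = Re(Z)/|Z| = 1200/1314.8 = 0.9127.
Step 5 — Type: Im(Z) = -537.3 ⇒ leading (phase φ = -24.1°).

PF = 0.9127 (leading, φ = -24.1°)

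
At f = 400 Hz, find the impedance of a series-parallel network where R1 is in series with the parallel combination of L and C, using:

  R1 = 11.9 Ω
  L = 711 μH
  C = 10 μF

Step 1 — Angular frequency: ω = 2π·f = 2π·400 = 2513 rad/s.
Step 2 — Component impedances:
  R1: Z = R = 11.9 Ω
  L: Z = jωL = j·2513·0.000711 = 0 + j1.787 Ω
  C: Z = 1/(jωC) = -j/(ω·C) = 0 - j39.79 Ω
Step 3 — Parallel branch: L || C = 1/(1/L + 1/C) = 0 + j1.871 Ω.
Step 4 — Series with R1: Z_total = R1 + (L || C) = 11.9 + j1.871 Ω = 12.05∠8.9° Ω.

Z = 11.9 + j1.871 Ω = 12.05∠8.9° Ω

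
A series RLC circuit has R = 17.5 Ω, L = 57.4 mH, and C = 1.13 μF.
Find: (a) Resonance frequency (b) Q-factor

Step 1 — Resonance condition Im(Z)=0 gives ω₀ = 1/√(LC).
Step 2 — ω₀ = 1/√(0.0574·1.13e-06) = 3926 rad/s.
Step 3 — f₀ = ω₀/(2π) = 624.9 Hz.
Step 4 — Series Q: Q = ω₀L/R = 3926·0.0574/17.5 = 12.88.

(a) f₀ = 624.9 Hz  (b) Q = 12.88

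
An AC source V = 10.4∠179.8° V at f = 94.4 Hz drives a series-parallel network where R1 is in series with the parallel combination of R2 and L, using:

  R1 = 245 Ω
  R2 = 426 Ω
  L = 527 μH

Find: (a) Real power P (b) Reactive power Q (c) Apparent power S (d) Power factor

Step 1 — Angular frequency: ω = 2π·f = 2π·94.4 = 593.1 rad/s.
Step 2 — Component impedances:
  R1: Z = R = 245 Ω
  R2: Z = R = 426 Ω
  L: Z = jωL = j·593.1·0.000527 = 0 + j0.3126 Ω
Step 3 — Parallel branch: R2 || L = 1/(1/R2 + 1/L) = 0.0002294 + j0.3126 Ω.
Step 4 — Series with R1: Z_total = R1 + (R2 || L) = 245 + j0.3126 Ω = 245∠0.1° Ω.
Step 5 — Source phasor: V = 10.4∠179.8° V = -10.4 + j0.0363 V.
Step 6 — Current: I = V / Z = -0.04245 + j0.0002023 A = 0.04245∠179.7° A.
Step 7 — Complex power: S = V·I* = 0.4415 + j0.0005632 VA.
Step 8 — Real power: P = Re(S) = 0.4415 W.
Step 9 — Reactive power: Q = Im(S) = 0.0005632 VAR.
Step 10 — Apparent power: |S| = 0.4415 VA.
Step 11 — Power factor: PF = P/|S| = 1 (lagging).

(a) P = 0.4415 W  (b) Q = 0.0005632 VAR  (c) S = 0.4415 VA  (d) PF = 1 (lagging)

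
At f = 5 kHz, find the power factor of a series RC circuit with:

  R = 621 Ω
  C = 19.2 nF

Step 1 — Angular frequency: ω = 2π·f = 2π·5000 = 3.142e+04 rad/s.
Step 2 — Component impedances:
  R: Z = R = 621 Ω
  C: Z = 1/(jωC) = -j/(ω·C) = 0 - j1658 Ω
Step 3 — Series combination: Z_total = R + C = 621 - j1658 Ω = 1770∠-69.5° Ω.
Step 4 — Power factor: PF = cos(φ) = Re(Z)/|Z| = 621/1770 = 0.3508.
Step 5 — Type: Im(Z) = -1658 ⇒ leading (phase φ = -69.5°).

PF = 0.3508 (leading, φ = -69.5°)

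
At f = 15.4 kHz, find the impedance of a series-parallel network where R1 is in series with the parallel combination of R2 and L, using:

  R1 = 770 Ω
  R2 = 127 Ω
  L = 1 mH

Step 1 — Angular frequency: ω = 2π·f = 2π·1.54e+04 = 9.676e+04 rad/s.
Step 2 — Component impedances:
  R1: Z = R = 770 Ω
  R2: Z = R = 127 Ω
  L: Z = jωL = j·9.676e+04·0.001 = 0 + j96.76 Ω
Step 3 — Parallel branch: R2 || L = 1/(1/R2 + 1/L) = 46.65 + j61.22 Ω.
Step 4 — Series with R1: Z_total = R1 + (R2 || L) = 816.6 + j61.22 Ω = 818.9∠4.3° Ω.

Z = 816.6 + j61.22 Ω = 818.9∠4.3° Ω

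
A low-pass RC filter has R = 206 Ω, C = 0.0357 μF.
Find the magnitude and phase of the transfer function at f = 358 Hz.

Step 1 — Angular frequency: ω = 2π·358 = 2249 rad/s.
Step 2 — Transfer function: H(jω) = 1/(1 + jωRC).
Step 3 — Denominator: 1 + jωRC = 1 + j·2249·206·3.57e-08 = 1 + j0.01654.
Step 4 — H = 0.9997 - j0.01654.
Step 5 — Magnitude: |H| = 0.9999 (-0.0 dB); phase: φ = -0.9°.

|H| = 0.9999 (-0.0 dB), φ = -0.9°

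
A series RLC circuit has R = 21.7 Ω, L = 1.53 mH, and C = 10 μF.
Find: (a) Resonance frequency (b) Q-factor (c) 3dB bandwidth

Step 1 — Resonance: ω₀ = 1/√(LC) = 1/√(0.00153·1e-05) = 8085 rad/s.
Step 2 — f₀ = ω₀/(2π) = 1287 Hz.
Step 3 — Series Q: Q = ω₀L/R = 8085·0.00153/21.7 = 0.57.
Step 4 — Bandwidth: Δω = ω₀/Q = 1.418e+04 rad/s; BW = Δω/(2π) = 2257 Hz.

(a) f₀ = 1287 Hz  (b) Q = 0.57  (c) BW = 2257 Hz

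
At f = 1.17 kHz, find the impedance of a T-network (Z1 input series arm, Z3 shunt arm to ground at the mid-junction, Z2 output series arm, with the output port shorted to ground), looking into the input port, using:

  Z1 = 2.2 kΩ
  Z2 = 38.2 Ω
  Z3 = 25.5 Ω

Step 1 — Angular frequency: ω = 2π·f = 2π·1170 = 7351 rad/s.
Step 2 — Component impedances:
  Z1: Z = R = 2200 Ω
  Z2: Z = R = 38.2 Ω
  Z3: Z = R = 25.5 Ω
Step 3 — With the output port shorted to ground, the output series arm Z2 runs from the junction to ground; the shunt arm Z3 also runs from the junction to ground. They appear in parallel: Z3 || Z2 = 15.29 Ω.
Step 4 — Series with input arm Z1: Z_in = Z1 + (Z3 || Z2) = 2215 Ω = 2215∠0.0° Ω.

Z = 2215 Ω = 2215∠0.0° Ω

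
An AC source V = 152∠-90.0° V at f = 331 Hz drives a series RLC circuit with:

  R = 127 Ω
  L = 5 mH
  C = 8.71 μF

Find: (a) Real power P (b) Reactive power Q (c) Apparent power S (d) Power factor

Step 1 — Angular frequency: ω = 2π·f = 2π·331 = 2080 rad/s.
Step 2 — Component impedances:
  R: Z = R = 127 Ω
  L: Z = jωL = j·2080·0.005 = 0 + j10.4 Ω
  C: Z = 1/(jωC) = -j/(ω·C) = 0 - j55.2 Ω
Step 3 — Series combination: Z_total = R + L + C = 127 - j44.81 Ω = 134.7∠-19.4° Ω.
Step 4 — Source phasor: V = 152∠-90.0° V = 0 - j152 V.
Step 5 — Current: I = V / Z = 0.3755 - j1.064 A = 1.129∠-70.6° A.
Step 6 — Complex power: S = V·I* = 161.8 - j57.08 VA.
Step 7 — Real power: P = Re(S) = 161.8 W.
Step 8 — Reactive power: Q = Im(S) = -57.08 VAR.
Step 9 — Apparent power: |S| = 171.6 VA.
Step 10 — Power factor: PF = P/|S| = 0.943 (leading).

(a) P = 161.8 W  (b) Q = -57.08 VAR  (c) S = 171.6 VA  (d) PF = 0.943 (leading)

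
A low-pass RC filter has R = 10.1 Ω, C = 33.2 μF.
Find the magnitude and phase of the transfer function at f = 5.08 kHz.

Step 1 — Angular frequency: ω = 2π·5080 = 3.192e+04 rad/s.
Step 2 — Transfer function: H(jω) = 1/(1 + jωRC).
Step 3 — Denominator: 1 + jωRC = 1 + j·3.192e+04·10.1·3.32e-05 = 1 + j10.7.
Step 4 — H = 0.008654 - j0.09262.
Step 5 — Magnitude: |H| = 0.09303 (-20.6 dB); phase: φ = -84.7°.

|H| = 0.09303 (-20.6 dB), φ = -84.7°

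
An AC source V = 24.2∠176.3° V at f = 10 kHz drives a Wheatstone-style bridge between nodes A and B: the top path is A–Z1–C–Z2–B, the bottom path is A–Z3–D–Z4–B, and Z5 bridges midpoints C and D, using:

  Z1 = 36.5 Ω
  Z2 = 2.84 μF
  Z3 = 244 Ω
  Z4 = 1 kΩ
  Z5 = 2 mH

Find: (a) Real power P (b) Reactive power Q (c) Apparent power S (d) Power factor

Step 1 — Angular frequency: ω = 2π·f = 2π·1e+04 = 6.283e+04 rad/s.
Step 2 — Component impedances:
  Z1: Z = R = 36.5 Ω
  Z2: Z = 1/(jωC) = -j/(ω·C) = 0 - j5.604 Ω
  Z3: Z = R = 244 Ω
  Z4: Z = R = 1000 Ω
  Z5: Z = jωL = j·6.283e+04·0.002 = 0 + j125.7 Ω
Step 3 — Bridge requires nodal analysis (the Z5 bridge couples midpoints C and D, so the two paths cannot be reduced to a simple series/parallel combination). Setting node B to ground and injecting 1 A at node A, the 3-node admittance system at A, C, D solves to V_A = Z_AB = 32.56 - j3.927 Ω = 32.8∠-6.9° Ω.
Step 4 — Source phasor: V = 24.2∠176.3° V = -24.15 + j1.562 V.
Step 5 — Current: I = V / Z = -0.7367 - j0.04089 A = 0.7379∠-176.8° A.
Step 6 — Complex power: S = V·I* = 17.73 - j2.138 VA.
Step 7 — Real power: P = Re(S) = 17.73 W.
Step 8 — Reactive power: Q = Im(S) = -2.138 VAR.
Step 9 — Apparent power: |S| = 17.86 VA.
Step 10 — Power factor: PF = P/|S| = 0.9928 (leading).

(a) P = 17.73 W  (b) Q = -2.138 VAR  (c) S = 17.86 VA  (d) PF = 0.9928 (leading)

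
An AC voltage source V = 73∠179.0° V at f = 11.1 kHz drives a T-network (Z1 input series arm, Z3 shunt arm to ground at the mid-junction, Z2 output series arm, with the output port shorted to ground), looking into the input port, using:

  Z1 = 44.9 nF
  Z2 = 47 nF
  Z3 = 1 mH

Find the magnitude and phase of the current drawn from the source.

Step 1 — Angular frequency: ω = 2π·f = 2π·1.11e+04 = 6.974e+04 rad/s.
Step 2 — Component impedances:
  Z1: Z = 1/(jωC) = -j/(ω·C) = 0 - j319.3 Ω
  Z2: Z = 1/(jωC) = -j/(ω·C) = 0 - j305.1 Ω
  Z3: Z = jωL = j·6.974e+04·0.001 = 0 + j69.74 Ω
Step 3 — With the output port shorted to ground, the output series arm Z2 runs from the junction to ground; the shunt arm Z3 also runs from the junction to ground. They appear in parallel: Z3 || Z2 = 0 + j90.41 Ω.
Step 4 — Series with input arm Z1: Z_in = Z1 + (Z3 || Z2) = 0 - j228.9 Ω = 228.9∠-90.0° Ω.
Step 5 — Source phasor: V = 73∠179.0° V = -72.99 + j1.274 V.
Step 6 — Ohm's law: I = V / Z_total = (-72.99 + j1.274) / (0 - j228.9) = -0.005565 - j0.3188 A.
Step 7 — Convert to polar: |I| = 0.3189 A, ∠I = -91.0°.

I = 0.3189∠-91.0° A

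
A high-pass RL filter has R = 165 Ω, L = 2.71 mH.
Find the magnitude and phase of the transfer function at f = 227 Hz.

Step 1 — Angular frequency: ω = 2π·227 = 1426 rad/s.
Step 2 — Transfer function: H(jω) = jωL/(R + jωL).
Step 3 — Numerator jωL = j·3.865; denominator R + jωL = 165 + j3.865.
Step 4 — H = 0.0005485 + j0.02341.
Step 5 — Magnitude: |H| = 0.02342 (-32.6 dB); phase: φ = 88.7°.

|H| = 0.02342 (-32.6 dB), φ = 88.7°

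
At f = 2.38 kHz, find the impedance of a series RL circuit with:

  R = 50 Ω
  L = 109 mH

Step 1 — Angular frequency: ω = 2π·f = 2π·2380 = 1.495e+04 rad/s.
Step 2 — Component impedances:
  R: Z = R = 50 Ω
  L: Z = jωL = j·1.495e+04·0.109 = 0 + j1630 Ω
Step 3 — Series combination: Z_total = R + L = 50 + j1630 Ω = 1631∠88.2° Ω.

Z = 50 + j1630 Ω = 1631∠88.2° Ω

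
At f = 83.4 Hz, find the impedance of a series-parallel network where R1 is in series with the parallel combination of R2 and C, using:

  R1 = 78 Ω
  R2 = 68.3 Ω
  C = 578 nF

Step 1 — Angular frequency: ω = 2π·f = 2π·83.4 = 524 rad/s.
Step 2 — Component impedances:
  R1: Z = R = 78 Ω
  R2: Z = R = 68.3 Ω
  C: Z = 1/(jωC) = -j/(ω·C) = 0 - j3302 Ω
Step 3 — Parallel branch: R2 || C = 1/(1/R2 + 1/C) = 68.27 - j1.412 Ω.
Step 4 — Series with R1: Z_total = R1 + (R2 || C) = 146.3 - j1.412 Ω = 146.3∠-0.6° Ω.

Z = 146.3 - j1.412 Ω = 146.3∠-0.6° Ω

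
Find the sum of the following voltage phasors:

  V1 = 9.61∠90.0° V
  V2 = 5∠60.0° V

Step 1 — Convert each phasor to rectangular form:
  V1 = 9.61·(cos(90.0°) + j·sin(90.0°)) = 0 + j9.61 V
  V2 = 5·(cos(60.0°) + j·sin(60.0°)) = 2.5 + j4.33 V
Step 2 — Sum components: V_total = 2.5 + j13.94 V.
Step 3 — Convert to polar: |V_total| = 14.16 V, ∠V_total = 79.8°.

V_total = 14.16∠79.8° V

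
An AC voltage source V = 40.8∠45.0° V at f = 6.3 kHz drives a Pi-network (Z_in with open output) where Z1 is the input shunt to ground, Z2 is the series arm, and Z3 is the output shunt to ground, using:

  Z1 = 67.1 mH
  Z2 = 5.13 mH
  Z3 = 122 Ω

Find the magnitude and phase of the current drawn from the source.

Step 1 — Angular frequency: ω = 2π·f = 2π·6300 = 3.958e+04 rad/s.
Step 2 — Component impedances:
  Z1: Z = jωL = j·3.958e+04·0.0671 = 0 + j2656 Ω
  Z2: Z = jωL = j·3.958e+04·0.00513 = 0 + j203.1 Ω
  Z3: Z = R = 122 Ω
Step 3 — With open output, the series arm Z2 and the output shunt Z3 appear in series to ground: Z2 + Z3 = 122 + j203.1 Ω.
Step 4 — Parallel with input shunt Z1: Z_in = Z1 || (Z2 + Z3) = 105.1 + j193.1 Ω = 219.9∠61.4° Ω.
Step 5 — Source phasor: V = 40.8∠45.0° V = 28.85 + j28.85 V.
Step 6 — Ohm's law: I = V / Z_total = (28.85 + j28.85) / (105.1 + j193.1) = 0.178 - j0.05254 A.
Step 7 — Convert to polar: |I| = 0.1856 A, ∠I = -16.4°.

I = 0.1856∠-16.4° A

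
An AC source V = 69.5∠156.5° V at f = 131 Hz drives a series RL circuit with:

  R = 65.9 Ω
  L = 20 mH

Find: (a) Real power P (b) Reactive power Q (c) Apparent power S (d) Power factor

Step 1 — Angular frequency: ω = 2π·f = 2π·131 = 823.1 rad/s.
Step 2 — Component impedances:
  R: Z = R = 65.9 Ω
  L: Z = jωL = j·823.1·0.02 = 0 + j16.46 Ω
Step 3 — Series combination: Z_total = R + L = 65.9 + j16.46 Ω = 67.93∠14.0° Ω.
Step 4 — Source phasor: V = 69.5∠156.5° V = -63.74 + j27.71 V.
Step 5 — Current: I = V / Z = -0.8115 + j0.6232 A = 1.023∠142.5° A.
Step 6 — Complex power: S = V·I* = 68.99 + j17.23 VA.
Step 7 — Real power: P = Re(S) = 68.99 W.
Step 8 — Reactive power: Q = Im(S) = 17.23 VAR.
Step 9 — Apparent power: |S| = 71.11 VA.
Step 10 — Power factor: PF = P/|S| = 0.9702 (lagging).

(a) P = 68.99 W  (b) Q = 17.23 VAR  (c) S = 71.11 VA  (d) PF = 0.9702 (lagging)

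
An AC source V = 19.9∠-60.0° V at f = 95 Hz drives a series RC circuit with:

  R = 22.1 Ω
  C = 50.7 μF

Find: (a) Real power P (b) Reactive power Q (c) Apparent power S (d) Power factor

Step 1 — Angular frequency: ω = 2π·f = 2π·95 = 596.9 rad/s.
Step 2 — Component impedances:
  R: Z = R = 22.1 Ω
  C: Z = 1/(jωC) = -j/(ω·C) = 0 - j33.04 Ω
Step 3 — Series combination: Z_total = R + C = 22.1 - j33.04 Ω = 39.75∠-56.2° Ω.
Step 4 — Source phasor: V = 19.9∠-60.0° V = 9.95 - j17.23 V.
Step 5 — Current: I = V / Z = 0.4995 - j0.03296 A = 0.5006∠-3.8° A.
Step 6 — Complex power: S = V·I* = 5.538 - j8.28 VA.
Step 7 — Real power: P = Re(S) = 5.538 W.
Step 8 — Reactive power: Q = Im(S) = -8.28 VAR.
Step 9 — Apparent power: |S| = 9.962 VA.
Step 10 — Power factor: PF = P/|S| = 0.5559 (leading).

(a) P = 5.538 W  (b) Q = -8.28 VAR  (c) S = 9.962 VA  (d) PF = 0.5559 (leading)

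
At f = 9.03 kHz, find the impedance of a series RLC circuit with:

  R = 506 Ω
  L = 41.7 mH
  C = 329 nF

Step 1 — Angular frequency: ω = 2π·f = 2π·9030 = 5.674e+04 rad/s.
Step 2 — Component impedances:
  R: Z = R = 506 Ω
  L: Z = jωL = j·5.674e+04·0.0417 = 0 + j2366 Ω
  C: Z = 1/(jωC) = -j/(ω·C) = 0 - j53.57 Ω
Step 3 — Series combination: Z_total = R + L + C = 506 + j2312 Ω = 2367∠77.7° Ω.

Z = 506 + j2312 Ω = 2367∠77.7° Ω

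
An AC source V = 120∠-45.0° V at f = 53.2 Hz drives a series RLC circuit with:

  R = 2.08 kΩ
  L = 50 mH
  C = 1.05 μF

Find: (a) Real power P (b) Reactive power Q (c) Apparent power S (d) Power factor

Step 1 — Angular frequency: ω = 2π·f = 2π·53.2 = 334.3 rad/s.
Step 2 — Component impedances:
  R: Z = R = 2080 Ω
  L: Z = jωL = j·334.3·0.05 = 0 + j16.71 Ω
  C: Z = 1/(jωC) = -j/(ω·C) = 0 - j2849 Ω
Step 3 — Series combination: Z_total = R + L + C = 2080 - j2832 Ω = 3514∠-53.7° Ω.
Step 4 — Source phasor: V = 120∠-45.0° V = 84.85 - j84.85 V.
Step 5 — Current: I = V / Z = 0.03375 + j0.00517 A = 0.03415∠8.7° A.
Step 6 — Complex power: S = V·I* = 2.425 - j3.303 VA.
Step 7 — Real power: P = Re(S) = 2.425 W.
Step 8 — Reactive power: Q = Im(S) = -3.303 VAR.
Step 9 — Apparent power: |S| = 4.098 VA.
Step 10 — Power factor: PF = P/|S| = 0.5919 (leading).

(a) P = 2.425 W  (b) Q = -3.303 VAR  (c) S = 4.098 VA  (d) PF = 0.5919 (leading)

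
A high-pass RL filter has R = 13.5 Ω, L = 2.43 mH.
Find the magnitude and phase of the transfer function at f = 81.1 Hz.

Step 1 — Angular frequency: ω = 2π·81.1 = 509.6 rad/s.
Step 2 — Transfer function: H(jω) = jωL/(R + jωL).
Step 3 — Numerator jωL = j·1.238; denominator R + jωL = 13.5 + j1.238.
Step 4 — H = 0.008343 + j0.09096.
Step 5 — Magnitude: |H| = 0.09134 (-20.8 dB); phase: φ = 84.8°.

|H| = 0.09134 (-20.8 dB), φ = 84.8°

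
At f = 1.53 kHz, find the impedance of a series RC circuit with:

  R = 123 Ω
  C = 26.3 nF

Step 1 — Angular frequency: ω = 2π·f = 2π·1530 = 9613 rad/s.
Step 2 — Component impedances:
  R: Z = R = 123 Ω
  C: Z = 1/(jωC) = -j/(ω·C) = 0 - j3955 Ω
Step 3 — Series combination: Z_total = R + C = 123 - j3955 Ω = 3957∠-88.2° Ω.

Z = 123 - j3955 Ω = 3957∠-88.2° Ω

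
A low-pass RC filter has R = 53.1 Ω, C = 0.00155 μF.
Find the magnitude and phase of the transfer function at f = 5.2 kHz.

Step 1 — Angular frequency: ω = 2π·5200 = 3.267e+04 rad/s.
Step 2 — Transfer function: H(jω) = 1/(1 + jωRC).
Step 3 — Denominator: 1 + jωRC = 1 + j·3.267e+04·53.1·1.55e-09 = 1 + j0.002689.
Step 4 — H = 1 - j0.002689.
Step 5 — Magnitude: |H| = 1 (-0.0 dB); phase: φ = -0.2°.

|H| = 1 (-0.0 dB), φ = -0.2°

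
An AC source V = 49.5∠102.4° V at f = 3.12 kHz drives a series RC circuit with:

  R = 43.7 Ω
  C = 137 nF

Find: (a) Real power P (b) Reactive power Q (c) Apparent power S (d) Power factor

Step 1 — Angular frequency: ω = 2π·f = 2π·3120 = 1.96e+04 rad/s.
Step 2 — Component impedances:
  R: Z = R = 43.7 Ω
  C: Z = 1/(jωC) = -j/(ω·C) = 0 - j372.3 Ω
Step 3 — Series combination: Z_total = R + C = 43.7 - j372.3 Ω = 374.9∠-83.3° Ω.
Step 4 — Source phasor: V = 49.5∠102.4° V = -10.63 + j48.35 V.
Step 5 — Current: I = V / Z = -0.1314 - j0.01313 A = 0.132∠-174.3° A.
Step 6 — Complex power: S = V·I* = 0.7618 - j6.491 VA.
Step 7 — Real power: P = Re(S) = 0.7618 W.
Step 8 — Reactive power: Q = Im(S) = -6.491 VAR.
Step 9 — Apparent power: |S| = 6.536 VA.
Step 10 — Power factor: PF = P/|S| = 0.1166 (leading).

(a) P = 0.7618 W  (b) Q = -6.491 VAR  (c) S = 6.536 VA  (d) PF = 0.1166 (leading)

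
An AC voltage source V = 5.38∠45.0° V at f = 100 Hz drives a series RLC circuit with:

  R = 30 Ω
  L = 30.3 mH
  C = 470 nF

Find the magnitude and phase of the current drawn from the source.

Step 1 — Angular frequency: ω = 2π·f = 2π·100 = 628.3 rad/s.
Step 2 — Component impedances:
  R: Z = R = 30 Ω
  L: Z = jωL = j·628.3·0.0303 = 0 + j19.04 Ω
  C: Z = 1/(jωC) = -j/(ω·C) = 0 - j3386 Ω
Step 3 — Series combination: Z_total = R + L + C = 30 - j3367 Ω = 3367∠-89.5° Ω.
Step 4 — Source phasor: V = 5.38∠45.0° V = 3.804 + j3.804 V.
Step 5 — Ohm's law: I = V / Z_total = (3.804 + j3.804) / (30 - j3367) = -0.00112 + j0.00114 A.
Step 6 — Convert to polar: |I| = 0.001598 A, ∠I = 134.5°.

I = 0.001598∠134.5° A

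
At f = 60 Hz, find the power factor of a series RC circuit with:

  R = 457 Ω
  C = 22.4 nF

Step 1 — Angular frequency: ω = 2π·f = 2π·60 = 377 rad/s.
Step 2 — Component impedances:
  R: Z = R = 457 Ω
  C: Z = 1/(jωC) = -j/(ω·C) = 0 - j1.184e+05 Ω
Step 3 — Series combination: Z_total = R + C = 457 - j1.184e+05 Ω = 1.184e+05∠-89.8° Ω.
Step 4 — Power factor: PF = cos(φ) = Re(Z)/|Z| = 457/1.1842e+05 = 0.003859.
Step 5 — Type: Im(Z) = -1.184e+05 ⇒ leading (phase φ = -89.8°).

PF = 0.003859 (leading, φ = -89.8°)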